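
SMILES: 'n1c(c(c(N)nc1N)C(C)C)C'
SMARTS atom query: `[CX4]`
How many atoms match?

The query [CX4] means: C with X4: aliphatic carbon with exactly 4 total connections (bonds + H).
Check the 12 heavy atoms by environment: 2× n (aromatic, X2) → no; 4× c (aromatic, X3) → no; 2× N (X3) → no; 4× C (X4) → match.
That gives 4 matching atoms.

4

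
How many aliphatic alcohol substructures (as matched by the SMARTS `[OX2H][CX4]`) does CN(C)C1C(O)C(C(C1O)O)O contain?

4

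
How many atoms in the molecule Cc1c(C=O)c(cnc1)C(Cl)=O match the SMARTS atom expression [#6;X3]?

7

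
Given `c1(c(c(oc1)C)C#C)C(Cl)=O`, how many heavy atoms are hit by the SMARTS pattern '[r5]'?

5

The query [r5] means: r5 matches atoms in a five-membered ring.
Check the 11 heavy atoms by environment: 1× o (aromatic, in 5-ring) → match; 4× c (aromatic, in 5-ring) → match; 4× C (acyclic) → no; 1× O (acyclic) → no; 1× Cl (acyclic) → no.
Summing the matching environments: 1 + 4 = 5 matching atoms.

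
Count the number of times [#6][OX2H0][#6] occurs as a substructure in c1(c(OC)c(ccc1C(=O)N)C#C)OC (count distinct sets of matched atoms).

[#6][OX2H0][#6] is the SMARTS for an ether: an aliphatic oxygen bridging two carbons with no H on the oxygen.
The molecule carries 2 separate instances of a methoxy ether (-OCH3) meeting every constraint; each maps to a distinct set of atoms, giving 2 matches.

2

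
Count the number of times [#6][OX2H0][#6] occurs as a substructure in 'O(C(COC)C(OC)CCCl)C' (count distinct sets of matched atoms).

[#6][OX2H0][#6] is the SMARTS for an ether: an aliphatic oxygen bridging two carbons with no H on the oxygen.
The molecule carries 3 separate instances of a methoxy ether (-OCH3) meeting every constraint; each maps to a distinct set of atoms, giving 3 matches.

3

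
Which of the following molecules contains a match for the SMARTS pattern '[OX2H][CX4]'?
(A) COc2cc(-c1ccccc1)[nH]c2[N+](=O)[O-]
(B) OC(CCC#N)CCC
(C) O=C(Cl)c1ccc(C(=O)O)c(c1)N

B

[OX2H][CX4] describes a hydroxyl oxygen bound to an sp3 (X4) carbon (an aliphatic alcohol).
(A) has a methoxy ether (-OCH3) but the oxygen has H0 (ether), not H1.
(B) contains a hydroxyl group (-OH), which satisfies every atom and bond constraint.
(C) has a carboxylic acid group (-C(=O)OH) but the -OH is on a CX3 carbonyl carbon, not a CX4 carbon.
So the answer is (B).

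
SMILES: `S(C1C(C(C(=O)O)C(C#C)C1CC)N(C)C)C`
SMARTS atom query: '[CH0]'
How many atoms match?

2

The query [CH0] means: aliphatic carbon with no attached hydrogen.
Check the 17 heavy atoms by environment: 6× C (H1) → no; 2× C (H0) → match; 1× S (H0) → no; 4× C (H3) → no; 1× C (H2) → no; 1× O (H0) → no; 1× O (H1) → no; 1× N (H0) → no.
That gives 2 matching atoms.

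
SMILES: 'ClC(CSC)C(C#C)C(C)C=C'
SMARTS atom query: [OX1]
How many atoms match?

0

The query [OX1] means: aliphatic oxygen with one total connection — typically a carbonyl =O or an oxide.
Check the 12 heavy atoms by environment: 6× C (X4) → no; 1× S (X2) → no; 2× C (X3) → no; 1× Cl (X1) → no; 2× C (X2) → no.
No environment satisfies the query, so 0 matching atoms.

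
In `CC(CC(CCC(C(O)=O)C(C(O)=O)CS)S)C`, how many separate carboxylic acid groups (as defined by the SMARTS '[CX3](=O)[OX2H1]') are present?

[CX3](=O)[OX2H1] is the SMARTS for a carboxylic acid: an sp2 carbon double-bonded to O and single-bonded to an -OH oxygen.
The molecule carries 2 separate instances of a carboxylic acid group (-C(=O)OH) meeting every constraint; each maps to a distinct set of atoms, giving 2 matches.

2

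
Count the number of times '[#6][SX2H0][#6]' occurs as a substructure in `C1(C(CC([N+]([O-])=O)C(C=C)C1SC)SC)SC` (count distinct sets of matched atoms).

3

[#6][SX2H0][#6] is the SMARTS for a thioether: an aliphatic sulfur bridging two carbons with no H on the sulfur.
The molecule carries 3 separate instances of a methylthio ether (-SCH3) meeting every constraint; each maps to a distinct set of atoms, giving 3 matches.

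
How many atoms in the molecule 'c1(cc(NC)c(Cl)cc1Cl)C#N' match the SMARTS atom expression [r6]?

The query [r6] means: r6 matches atoms in a six-membered ring.
Check the 12 heavy atoms by environment: 6× c (aromatic, in 6-ring) → match; 2× N (acyclic) → no; 2× C (acyclic) → no; 2× Cl (acyclic) → no.
That gives 6 matching atoms.

6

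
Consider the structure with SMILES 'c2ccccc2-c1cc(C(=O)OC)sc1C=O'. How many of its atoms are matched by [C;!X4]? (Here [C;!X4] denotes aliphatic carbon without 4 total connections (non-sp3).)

2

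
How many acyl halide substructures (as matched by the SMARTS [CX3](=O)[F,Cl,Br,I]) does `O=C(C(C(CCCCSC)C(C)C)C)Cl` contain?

[CX3](=O)[F,Cl,Br,I] is the SMARTS for an acyl halide: a carbonyl carbon bonded to a halogen.
Exactly one fragment in the molecule meets all constraints, giving 1 match.

1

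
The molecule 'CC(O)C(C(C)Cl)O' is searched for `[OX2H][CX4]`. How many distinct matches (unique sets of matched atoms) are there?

2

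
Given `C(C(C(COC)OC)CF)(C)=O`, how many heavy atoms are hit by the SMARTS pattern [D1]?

5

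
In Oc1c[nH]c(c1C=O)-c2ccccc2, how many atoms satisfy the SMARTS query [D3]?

4

The query [D3] means: atom with exactly three heavy-atom neighbours.
Check the 14 heavy atoms by environment: 1× n (aromatic, D2) → no; 4× c (aromatic, D3) → match; 6× c (aromatic, D2) → no; 1× C (D2) → no; 2× O (D1) → no.
That gives 4 matching atoms.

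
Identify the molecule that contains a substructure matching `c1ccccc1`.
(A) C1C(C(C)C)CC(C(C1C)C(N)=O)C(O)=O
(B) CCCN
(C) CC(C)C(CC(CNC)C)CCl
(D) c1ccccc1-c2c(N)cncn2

D

c1ccccc1 describes six aromatic carbons in a ring (a benzene ring).
(A) has a methyl group (-CH3) but no six-membered all-carbon aromatic ring is present.
(B) has a methyl group (-CH3) but no six-membered all-carbon aromatic ring is present.
(C) has a methyl group (-CH3) but no six-membered all-carbon aromatic ring is present.
(D) contains a phenyl ring, which satisfies every atom and bond constraint.
So the answer is (D).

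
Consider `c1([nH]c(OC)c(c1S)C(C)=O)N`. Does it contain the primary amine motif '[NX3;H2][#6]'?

Yes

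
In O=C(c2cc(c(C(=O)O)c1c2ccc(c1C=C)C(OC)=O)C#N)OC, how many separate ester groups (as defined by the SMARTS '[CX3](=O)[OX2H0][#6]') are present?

2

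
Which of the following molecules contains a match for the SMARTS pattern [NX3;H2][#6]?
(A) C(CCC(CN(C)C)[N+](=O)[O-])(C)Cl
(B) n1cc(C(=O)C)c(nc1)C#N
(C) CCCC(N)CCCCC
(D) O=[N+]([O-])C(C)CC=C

C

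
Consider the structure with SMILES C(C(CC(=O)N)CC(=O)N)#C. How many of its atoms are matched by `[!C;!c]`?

The query [!C;!c] means: neither aliphatic nor aromatic carbon — same as [!#6].
Check the 11 heavy atoms by environment: 7× C → no; 2× O → match; 2× N → match.
Summing the matching environments: 2 + 2 = 4 matching atoms.

4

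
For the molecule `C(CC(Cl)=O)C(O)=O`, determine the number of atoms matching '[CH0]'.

The query [CH0] means: aliphatic carbon with no attached hydrogen.
Check the 8 heavy atoms by environment: 2× C (H2) → no; 2× C (H0) → match; 2× O (H0) → no; 1× O (H1) → no; 1× Cl (H0) → no.
That gives 2 matching atoms.

2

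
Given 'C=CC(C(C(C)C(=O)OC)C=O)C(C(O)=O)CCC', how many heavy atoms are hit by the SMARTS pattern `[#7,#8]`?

The query [#7,#8] means: nitrogen or oxygen (comma = OR).
Check the 19 heavy atoms by environment: 14× C → no; 5× O → match.
That gives 5 matching atoms.

5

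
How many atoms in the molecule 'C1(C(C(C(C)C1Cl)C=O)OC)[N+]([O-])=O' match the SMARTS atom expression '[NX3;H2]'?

Check the 14 heavy atoms by environment: 5× C (H1, X4) → no; 2× C (H3, X4) → no; 1× O (H0, X2) → no; 1× Cl (H0, X1) → no; 1× C (H1, X3) → no; 2× O (H0, X1) → no; 1× N (charge +1, H0, X3) → no; 1× O (charge -1, H0, X1) → no.
No environment satisfies the query, so 0 matching atoms.

0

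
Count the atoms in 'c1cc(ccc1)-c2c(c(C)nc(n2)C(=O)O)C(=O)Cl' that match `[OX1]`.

2

The query [OX1] means: aliphatic oxygen with one total connection — typically a carbonyl =O or an oxide.
Check the 19 heavy atoms by environment: 2× n (aromatic, X2) → no; 10× c (aromatic, X3) → no; 2× C (X3) → no; 2× O (X1) → match; 1× Cl (X1) → no; 1× O (X2) → no; 1× C (X4) → no.
That gives 2 matching atoms.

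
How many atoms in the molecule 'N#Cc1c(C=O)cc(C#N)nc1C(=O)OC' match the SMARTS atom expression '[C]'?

5

The query [C] means: uppercase C matches aliphatic (non-aromatic) carbon only.
Check the 16 heavy atoms by environment: 1× n (aromatic) → no; 5× c (aromatic) → no; 5× C → match; 2× N → no; 3× O → no.
That gives 5 matching atoms.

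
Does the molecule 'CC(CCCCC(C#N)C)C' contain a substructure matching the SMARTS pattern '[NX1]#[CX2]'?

Yes

The pattern [NX1]#[CX2] describes a nitrogen triple-bonded to a two-connected carbon — a nitrile.
The molecule carries a nitrile (-C#N), whose atoms satisfy every constraint of the query, so the pattern matches.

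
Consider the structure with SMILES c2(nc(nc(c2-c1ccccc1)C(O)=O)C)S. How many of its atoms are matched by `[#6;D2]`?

5

The query [#6;D2] means: any carbon bonded to exactly two heavy atoms.
Check the 17 heavy atoms by environment: 2× n (aromatic, D2) → no; 5× c (aromatic, D3) → no; 5× c (aromatic, D2) → match; 1× C (D1) → no; 1× S (D1) → no; 1× C (D3) → no; 2× O (D1) → no.
That gives 5 matching atoms.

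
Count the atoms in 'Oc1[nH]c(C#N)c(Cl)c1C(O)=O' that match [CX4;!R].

0

The query [CX4;!R] means: aliphatic carbon with four total connections, not in a ring.
Check the 12 heavy atoms by environment: 1× n (aromatic, X3, in 5-ring) → no; 4× c (aromatic, X3, in 5-ring) → no; 1× C (X3, acyclic) → no; 1× O (X1, acyclic) → no; 2× O (X2, acyclic) → no; 1× Cl (X1, acyclic) → no; 1× C (X2, acyclic) → no; 1× N (X1, acyclic) → no.
No environment satisfies the query, so 0 matching atoms.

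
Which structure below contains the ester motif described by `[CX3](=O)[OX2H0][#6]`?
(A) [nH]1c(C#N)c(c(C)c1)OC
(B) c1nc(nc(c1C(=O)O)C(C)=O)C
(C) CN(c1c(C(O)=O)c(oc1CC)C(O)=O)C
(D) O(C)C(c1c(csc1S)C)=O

D

[CX3](=O)[OX2H0][#6] describes a carbonyl carbon bonded to an oxygen that is itself bonded to carbon (no H on that O) (an ester).
(A) has a methoxy ether (-OCH3) but the ether oxygen is not adjacent to a C=O carbon.
(B) has a carboxylic acid group (-C(=O)OH) but the singly-bonded O carries H (OX2H1, not H0).
(C) has a carboxylic acid group (-C(=O)OH) but the singly-bonded O carries H (OX2H1, not H0).
(D) contains a methyl-ester group (-C(=O)OCH3), which satisfies every atom and bond constraint.
So the answer is (D).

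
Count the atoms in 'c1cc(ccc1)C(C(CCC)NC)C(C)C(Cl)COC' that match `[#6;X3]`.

6

The query [#6;X3] means: any carbon (aromatic or not) with three total connections.
Check the 20 heavy atoms by environment: 11× C (X4) → no; 1× Cl (X1) → no; 6× c (aromatic, X3) → match; 1× O (X2) → no; 1× N (X3) → no.
That gives 6 matching atoms.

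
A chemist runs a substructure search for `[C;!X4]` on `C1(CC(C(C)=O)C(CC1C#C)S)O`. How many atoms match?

3

The query [C;!X4] means: aliphatic carbon that does not have four total connections.
Check the 13 heavy atoms by environment: 7× C (X4) → no; 1× S (X2) → no; 2× C (X2) → match; 1× C (X3) → match; 1× O (X1) → no; 1× O (X2) → no.
Summing the matching environments: 2 + 1 = 3 matching atoms.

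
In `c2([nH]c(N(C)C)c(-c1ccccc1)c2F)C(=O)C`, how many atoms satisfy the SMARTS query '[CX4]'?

3

The query [CX4] means: C with X4: aliphatic carbon with exactly 4 total connections (bonds + H).
Check the 18 heavy atoms by environment: 1× n (aromatic, X3) → no; 10× c (aromatic, X3) → no; 1× F (X1) → no; 1× C (X3) → no; 1× O (X1) → no; 3× C (X4) → match; 1× N (X3) → no.
That gives 3 matching atoms.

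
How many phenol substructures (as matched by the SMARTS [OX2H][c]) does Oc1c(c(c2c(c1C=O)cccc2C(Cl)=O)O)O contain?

3

[OX2H][c] is the SMARTS for a phenol: a hydroxyl oxygen attached to an aromatic carbon.
The molecule carries 3 separate instances of a hydroxyl group (-OH) meeting every constraint; each maps to a distinct set of atoms, giving 3 matches.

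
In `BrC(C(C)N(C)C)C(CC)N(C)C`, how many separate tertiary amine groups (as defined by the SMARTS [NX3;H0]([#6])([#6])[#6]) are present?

2

[NX3;H0]([#6])([#6])[#6] is the SMARTS for a tertiary amine: a trivalent nitrogen with no H, bonded to three carbons.
The molecule carries 2 separate instances of a dimethylamino group (-N(CH3)2) meeting every constraint; each maps to a distinct set of atoms, giving 2 matches.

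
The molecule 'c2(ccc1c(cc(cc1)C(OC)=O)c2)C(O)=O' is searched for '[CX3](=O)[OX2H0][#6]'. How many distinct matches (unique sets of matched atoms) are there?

1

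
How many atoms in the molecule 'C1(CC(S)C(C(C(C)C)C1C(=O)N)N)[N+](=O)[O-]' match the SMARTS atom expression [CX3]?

1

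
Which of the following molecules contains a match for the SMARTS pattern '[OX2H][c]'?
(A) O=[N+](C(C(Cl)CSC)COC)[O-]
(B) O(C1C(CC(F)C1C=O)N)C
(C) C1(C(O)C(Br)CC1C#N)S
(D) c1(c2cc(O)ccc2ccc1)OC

[OX2H][c] describes a hydroxyl oxygen attached to an aromatic carbon (a phenol).
(A) has a methoxy ether (-OCH3) but the oxygen has H0, not H1.
(B) has a methoxy ether (-OCH3) but the oxygen has H0, not H1.
(C) has a hydroxyl group (-OH) but the -OH is on an aliphatic carbon, not an aromatic c.
(D) contains a hydroxyl group (-OH), which satisfies every atom and bond constraint.
So the answer is (D).

D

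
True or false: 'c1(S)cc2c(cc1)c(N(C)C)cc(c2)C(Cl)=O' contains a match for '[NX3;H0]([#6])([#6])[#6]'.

The pattern [NX3;H0]([#6])([#6])[#6] describes a trivalent nitrogen with no H, bonded to three carbons — a tertiary amine.
The molecule carries a dimethylamino group (-N(CH3)2), whose atoms satisfy every constraint of the query, so the pattern matches.

True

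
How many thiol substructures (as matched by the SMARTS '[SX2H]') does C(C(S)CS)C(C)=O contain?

2

[SX2H] is the SMARTS for a thiol: an aliphatic sulfur with two connections, one being H.
The molecule carries 2 separate instances of a thiol (-SH) meeting every constraint; each maps to a distinct set of atoms, giving 2 matches.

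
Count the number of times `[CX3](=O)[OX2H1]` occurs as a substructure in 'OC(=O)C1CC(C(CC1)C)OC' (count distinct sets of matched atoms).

1

[CX3](=O)[OX2H1] is the SMARTS for a carboxylic acid: an sp2 carbon double-bonded to O and single-bonded to an -OH oxygen.
Exactly one fragment in the molecule meets all constraints, giving 1 match.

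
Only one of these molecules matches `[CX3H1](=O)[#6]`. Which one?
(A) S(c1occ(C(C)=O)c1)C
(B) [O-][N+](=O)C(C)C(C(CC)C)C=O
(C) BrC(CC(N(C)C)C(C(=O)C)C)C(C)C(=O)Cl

[CX3H1](=O)[#6] describes an sp2 carbon with one H, double-bonded to O and single-bonded to carbon (an aldehyde).
(A) has an acetyl/ketone group (-C(=O)CH3) but the carbonyl carbon has H0 (two carbon neighbours), not H1.
(B) contains an aldehyde (-CHO), which satisfies every atom and bond constraint.
(C) has an acetyl/ketone group (-C(=O)CH3) but the carbonyl carbon has H0 (two carbon neighbours), not H1.
So the answer is (B).

B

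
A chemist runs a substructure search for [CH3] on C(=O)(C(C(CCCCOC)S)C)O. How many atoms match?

2

The query [CH3] means: aliphatic carbon with exactly three hydrogens.
Check the 13 heavy atoms by environment: 2× C (H3) → match; 2× C (H1) → no; 4× C (H2) → no; 1× S (H1) → no; 1× C (H0) → no; 2× O (H0) → no; 1× O (H1) → no.
That gives 2 matching atoms.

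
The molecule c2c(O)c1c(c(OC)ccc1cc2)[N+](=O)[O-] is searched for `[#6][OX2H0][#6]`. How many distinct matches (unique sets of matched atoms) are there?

[#6][OX2H0][#6] is the SMARTS for an ether: an aliphatic oxygen bridging two carbons with no H on the oxygen.
Exactly one fragment in the molecule meets all constraints, giving 1 match.

1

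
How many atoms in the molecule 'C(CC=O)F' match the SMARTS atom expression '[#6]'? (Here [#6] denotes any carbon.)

The query [#6] means: #6 matches any atom with atomic number 6 (carbon, aromatic or aliphatic).
Check the 5 heavy atoms by environment: 3× C → match; 1× F → no; 1× O → no.
That gives 3 matching atoms.

3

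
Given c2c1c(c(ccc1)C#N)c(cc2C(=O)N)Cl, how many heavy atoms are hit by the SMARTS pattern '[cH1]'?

5

The query [cH1] means: aromatic carbon bearing exactly one hydrogen.
Check the 16 heavy atoms by environment: 5× c (aromatic, H0) → no; 5× c (aromatic, H1) → match; 1× Cl (H0) → no; 2× C (H0) → no; 1× N (H0) → no; 1× O (H0) → no; 1× N (H2) → no.
That gives 5 matching atoms.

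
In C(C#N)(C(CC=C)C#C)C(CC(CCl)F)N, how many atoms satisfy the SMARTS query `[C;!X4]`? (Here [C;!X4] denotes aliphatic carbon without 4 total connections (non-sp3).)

5

Check the 16 heavy atoms by environment: 7× C (X4) → no; 1× F (X1) → no; 3× C (X2) → match; 1× N (X1) → no; 2× C (X3) → match; 1× N (X3) → no; 1× Cl (X1) → no.
Summing the matching environments: 3 + 2 = 5 matching atoms.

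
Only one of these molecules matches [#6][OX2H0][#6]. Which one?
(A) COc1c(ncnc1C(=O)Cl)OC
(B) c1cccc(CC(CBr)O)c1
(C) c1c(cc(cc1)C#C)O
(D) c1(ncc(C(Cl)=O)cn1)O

A

[#6][OX2H0][#6] describes an aliphatic oxygen bridging two carbons with no H on the oxygen (an ether).
(A) contains a methoxy ether (-OCH3), which satisfies every atom and bond constraint.
(B) has a hydroxyl group (-OH) but the oxygen has H1, not H0 bridging two carbons.
(C) has a hydroxyl group (-OH) but the oxygen has H1, not H0 bridging two carbons.
(D) has a hydroxyl group (-OH) but the oxygen has H1, not H0 bridging two carbons.
So the answer is (A).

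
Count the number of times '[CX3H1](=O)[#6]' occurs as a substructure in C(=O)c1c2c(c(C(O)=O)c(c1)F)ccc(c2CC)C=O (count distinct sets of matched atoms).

2

[CX3H1](=O)[#6] is the SMARTS for an aldehyde: an sp2 carbon with one H, double-bonded to O and single-bonded to carbon.
The molecule carries 2 separate instances of an aldehyde (-CHO) meeting every constraint; each maps to a distinct set of atoms, giving 2 matches.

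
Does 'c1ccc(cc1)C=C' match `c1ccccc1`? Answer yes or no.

Yes

The pattern c1ccccc1 describes six aromatic carbons in a ring — a benzene ring.
The required atom environment is present in the molecule, so the pattern matches.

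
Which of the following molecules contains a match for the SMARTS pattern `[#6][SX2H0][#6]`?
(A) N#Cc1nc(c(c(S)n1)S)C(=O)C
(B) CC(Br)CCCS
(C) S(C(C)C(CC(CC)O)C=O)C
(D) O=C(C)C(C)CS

[#6][SX2H0][#6] describes an aliphatic sulfur bridging two carbons with no H on the sulfur (a thioether).
(A) has a thiol (-SH) but the sulfur has H1, not H0 bridging two carbons.
(B) has a thiol (-SH) but the sulfur has H1, not H0 bridging two carbons.
(C) contains a methylthio ether (-SCH3), which satisfies every atom and bond constraint.
(D) has a thiol (-SH) but the sulfur has H1, not H0 bridging two carbons.
So the answer is (C).

C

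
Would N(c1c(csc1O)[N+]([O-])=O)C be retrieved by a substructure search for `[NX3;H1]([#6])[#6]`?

The pattern [NX3;H1]([#6])[#6] describes a trivalent nitrogen with one H, bonded to two carbons — a secondary amine.
The molecule carries an N-methylamino group (-NHCH3), whose atoms satisfy every constraint of the query, so the pattern matches.

Yes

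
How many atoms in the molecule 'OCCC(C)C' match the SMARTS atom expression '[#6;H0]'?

0

The query [#6;H0] means: any carbon with no attached hydrogen.
Check the 6 heavy atoms by environment: 2× C (H2) → no; 1× O (H1) → no; 1× C (H1) → no; 2× C (H3) → no.
No environment satisfies the query, so 0 matching atoms.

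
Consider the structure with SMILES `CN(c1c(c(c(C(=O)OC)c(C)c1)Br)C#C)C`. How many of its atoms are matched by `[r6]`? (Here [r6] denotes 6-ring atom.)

Check the 17 heavy atoms by environment: 6× c (aromatic, in 6-ring) → match; 1× Br (acyclic) → no; 1× N (acyclic) → no; 7× C (acyclic) → no; 2× O (acyclic) → no.
That gives 6 matching atoms.

6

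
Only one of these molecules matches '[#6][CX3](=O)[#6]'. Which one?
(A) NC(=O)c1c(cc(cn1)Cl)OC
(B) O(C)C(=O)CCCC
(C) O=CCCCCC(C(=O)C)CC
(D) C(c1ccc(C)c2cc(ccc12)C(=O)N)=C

C

[#6][CX3](=O)[#6] describes a carbonyl carbon (no H) flanked by two carbons (a ketone).
(A) has a primary amide (-C(=O)NH2) but one neighbour of the carbonyl carbon is N, not C.
(B) has a methyl-ester group (-C(=O)OCH3) but one neighbour of the carbonyl carbon is O, not C.
(C) contains an acetyl/ketone group (-C(=O)CH3), which satisfies every atom and bond constraint.
(D) has a primary amide (-C(=O)NH2) but one neighbour of the carbonyl carbon is N, not C.
So the answer is (C).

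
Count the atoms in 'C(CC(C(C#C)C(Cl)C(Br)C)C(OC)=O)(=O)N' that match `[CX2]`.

2

The query [CX2] means: C with X2: aliphatic carbon with exactly 2 total connections.
Check the 17 heavy atoms by environment: 7× C (X4) → no; 1× Br (X1) → no; 1× Cl (X1) → no; 2× C (X3) → no; 2× O (X1) → no; 1× O (X2) → no; 2× C (X2) → match; 1× N (X3) → no.
That gives 2 matching atoms.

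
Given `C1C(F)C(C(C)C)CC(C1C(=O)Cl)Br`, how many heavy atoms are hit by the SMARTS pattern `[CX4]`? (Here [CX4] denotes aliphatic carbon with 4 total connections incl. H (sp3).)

9

The query [CX4] means: C with X4: aliphatic carbon with exactly 4 total connections (bonds + H).
Check the 14 heavy atoms by environment: 9× C (X4) → match; 1× F (X1) → no; 1× C (X3) → no; 1× O (X1) → no; 1× Cl (X1) → no; 1× Br (X1) → no.
That gives 9 matching atoms.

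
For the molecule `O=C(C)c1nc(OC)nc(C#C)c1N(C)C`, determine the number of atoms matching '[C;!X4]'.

Check the 16 heavy atoms by environment: 2× n (aromatic, X2) → no; 4× c (aromatic, X3) → no; 2× C (X2) → match; 1× O (X2) → no; 4× C (X4) → no; 1× N (X3) → no; 1× C (X3) → match; 1× O (X1) → no.
Summing the matching environments: 2 + 1 = 3 matching atoms.

3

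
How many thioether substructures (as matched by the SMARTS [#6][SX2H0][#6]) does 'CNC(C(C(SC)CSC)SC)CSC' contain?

4

[#6][SX2H0][#6] is the SMARTS for a thioether: an aliphatic sulfur bridging two carbons with no H on the sulfur.
The molecule carries 4 separate instances of a methylthio ether (-SCH3) meeting every constraint; each maps to a distinct set of atoms, giving 4 matches.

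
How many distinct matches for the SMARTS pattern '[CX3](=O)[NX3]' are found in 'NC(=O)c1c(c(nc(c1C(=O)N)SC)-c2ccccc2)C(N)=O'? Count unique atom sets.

3

[CX3](=O)[NX3] is the SMARTS for an amide: a carbonyl carbon bonded to a trivalent nitrogen.
The molecule carries 3 separate instances of a primary amide (-C(=O)NH2) meeting every constraint; each maps to a distinct set of atoms, giving 3 matches.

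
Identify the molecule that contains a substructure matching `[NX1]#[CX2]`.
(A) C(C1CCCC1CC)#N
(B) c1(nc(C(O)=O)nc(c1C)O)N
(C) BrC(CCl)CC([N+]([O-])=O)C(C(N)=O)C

A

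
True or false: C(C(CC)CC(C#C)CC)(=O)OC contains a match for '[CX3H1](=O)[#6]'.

False

The pattern [CX3H1](=O)[#6] describes an sp2 carbon with one H, double-bonded to O and single-bonded to carbon — an aldehyde.
The closest candidate here is a methyl-ester group (-C(=O)OCH3), but the carbonyl carbon has H0, not H1. No other fragment satisfies the full query, so there is no match.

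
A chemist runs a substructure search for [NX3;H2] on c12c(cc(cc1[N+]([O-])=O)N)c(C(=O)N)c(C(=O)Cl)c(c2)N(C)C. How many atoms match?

2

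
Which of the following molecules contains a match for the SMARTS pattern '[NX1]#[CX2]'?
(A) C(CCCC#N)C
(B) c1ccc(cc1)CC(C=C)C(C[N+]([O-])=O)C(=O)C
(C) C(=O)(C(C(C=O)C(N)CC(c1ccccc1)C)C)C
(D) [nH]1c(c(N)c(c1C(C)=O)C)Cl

A

[NX1]#[CX2] describes a nitrogen triple-bonded to a two-connected carbon (a nitrile).
(A) contains a nitrile (-C#N), which satisfies every atom and bond constraint.
(B) has a nitro group (-[N+](=O)[O-]) but there is no C#N triple bond.
(C) has a primary amino group (-NH2) but the nitrogen is NX3 (three connections), not NX1 triple-bonded.
(D) has a primary amino group (-NH2) but the nitrogen is NX3 (three connections), not NX1 triple-bonded.
So the answer is (A).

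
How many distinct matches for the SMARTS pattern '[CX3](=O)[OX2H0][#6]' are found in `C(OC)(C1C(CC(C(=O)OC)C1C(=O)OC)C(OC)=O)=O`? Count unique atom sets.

4

[CX3](=O)[OX2H0][#6] is the SMARTS for an ester: a carbonyl carbon bonded to an oxygen that is itself bonded to carbon (no H on that O).
The molecule carries 4 separate instances of a methyl-ester group (-C(=O)OCH3) meeting every constraint; each maps to a distinct set of atoms, giving 4 matches.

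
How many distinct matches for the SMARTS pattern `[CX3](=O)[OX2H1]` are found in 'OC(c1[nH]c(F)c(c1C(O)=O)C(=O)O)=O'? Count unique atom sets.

[CX3](=O)[OX2H1] is the SMARTS for a carboxylic acid: an sp2 carbon double-bonded to O and single-bonded to an -OH oxygen.
The molecule carries 3 separate instances of a carboxylic acid group (-C(=O)OH) meeting every constraint; each maps to a distinct set of atoms, giving 3 matches.

3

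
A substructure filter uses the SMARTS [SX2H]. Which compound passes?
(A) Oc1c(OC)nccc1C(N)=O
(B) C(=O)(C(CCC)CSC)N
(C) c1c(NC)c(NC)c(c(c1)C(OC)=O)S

C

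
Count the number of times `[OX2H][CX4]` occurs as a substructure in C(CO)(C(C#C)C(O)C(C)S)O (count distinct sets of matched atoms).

[OX2H][CX4] is the SMARTS for an aliphatic alcohol: a hydroxyl oxygen bound to an sp3 (X4) carbon.
The molecule carries 3 separate instances of a hydroxyl group (-OH) meeting every constraint; each maps to a distinct set of atoms, giving 3 matches.

3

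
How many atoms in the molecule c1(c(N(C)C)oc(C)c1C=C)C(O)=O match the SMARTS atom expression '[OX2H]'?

1

The query [OX2H] means: aliphatic oxygen with two connections, one of which is H — an -OH oxygen.
Check the 14 heavy atoms by environment: 1× o (aromatic, H0, X2) → no; 4× c (aromatic, H0, X3) → no; 1× C (H0, X3) → no; 1× O (H0, X1) → no; 1× O (H1, X2) → match; 3× C (H3, X4) → no; 1× N (H0, X3) → no; 1× C (H1, X3) → no; 1× C (H2, X3) → no.
That gives 1 matching atom.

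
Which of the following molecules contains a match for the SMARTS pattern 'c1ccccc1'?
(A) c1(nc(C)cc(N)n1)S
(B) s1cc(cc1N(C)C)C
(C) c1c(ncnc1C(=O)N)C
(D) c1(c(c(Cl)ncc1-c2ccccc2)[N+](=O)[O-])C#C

c1ccccc1 describes six aromatic carbons in a ring (a benzene ring).
(A) has a methyl group (-CH3) but no six-membered all-carbon aromatic ring is present.
(B) has a methyl group (-CH3) but no six-membered all-carbon aromatic ring is present.
(C) has a methyl group (-CH3) but no six-membered all-carbon aromatic ring is present.
(D) contains a phenyl ring, which satisfies every atom and bond constraint.
So the answer is (D).

D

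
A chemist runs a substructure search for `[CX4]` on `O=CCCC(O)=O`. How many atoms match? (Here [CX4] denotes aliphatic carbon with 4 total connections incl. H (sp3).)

Check the 7 heavy atoms by environment: 2× C (X4) → match; 2× C (X3) → no; 2× O (X1) → no; 1× O (X2) → no.
That gives 2 matching atoms.

2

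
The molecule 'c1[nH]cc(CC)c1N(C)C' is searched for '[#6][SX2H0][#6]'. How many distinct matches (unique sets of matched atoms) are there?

0

[#6][SX2H0][#6] is the SMARTS for a thioether: an aliphatic sulfur bridging two carbons with no H on the sulfur.
No fragment in the molecule satisfies every constraint, giving 0 matches.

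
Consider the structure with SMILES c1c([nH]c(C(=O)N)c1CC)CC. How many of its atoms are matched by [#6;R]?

The query [#6;R] means: carbon that is part of a ring.
Check the 12 heavy atoms by environment: 1× n (aromatic, in 5-ring) → no; 4× c (aromatic, in 5-ring) → match; 5× C (acyclic) → no; 1× O (acyclic) → no; 1× N (acyclic) → no.
That gives 4 matching atoms.

4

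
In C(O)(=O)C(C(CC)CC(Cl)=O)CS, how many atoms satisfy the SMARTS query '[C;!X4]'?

2

The query [C;!X4] means: aliphatic carbon that does not have four total connections.
Check the 13 heavy atoms by environment: 6× C (X4) → no; 2× C (X3) → match; 2× O (X1) → no; 1× O (X2) → no; 1× Cl (X1) → no; 1× S (X2) → no.
That gives 2 matching atoms.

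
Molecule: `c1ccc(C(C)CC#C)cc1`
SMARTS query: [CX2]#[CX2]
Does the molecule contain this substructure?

Yes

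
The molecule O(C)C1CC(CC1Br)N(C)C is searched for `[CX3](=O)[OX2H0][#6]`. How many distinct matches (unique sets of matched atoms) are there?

[CX3](=O)[OX2H0][#6] is the SMARTS for an ester: a carbonyl carbon bonded to an oxygen that is itself bonded to carbon (no H on that O).
The molecule has a methoxy ether (-OCH3), but the ether oxygen is not adjacent to a C=O carbon; nothing else fits, so there are 0 matches.

0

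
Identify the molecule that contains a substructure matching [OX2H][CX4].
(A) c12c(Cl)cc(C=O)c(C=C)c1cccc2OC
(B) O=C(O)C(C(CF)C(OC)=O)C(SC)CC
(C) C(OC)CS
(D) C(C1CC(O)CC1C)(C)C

D

[OX2H][CX4] describes a hydroxyl oxygen bound to an sp3 (X4) carbon (an aliphatic alcohol).
(A) has a methoxy ether (-OCH3) but the oxygen has H0 (ether), not H1.
(B) has a carboxylic acid group (-C(=O)OH) but the -OH is on a CX3 carbonyl carbon, not a CX4 carbon.
(C) has a methoxy ether (-OCH3) but the oxygen has H0 (ether), not H1.
(D) contains a hydroxyl group (-OH), which satisfies every atom and bond constraint.
So the answer is (D).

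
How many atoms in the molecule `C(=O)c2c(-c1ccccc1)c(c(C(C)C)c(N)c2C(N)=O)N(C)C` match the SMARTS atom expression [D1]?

The query [D1] means: atom with exactly one heavy-atom neighbour (degree 1).
Check the 24 heavy atoms by environment: 7× c (aromatic, D3) → no; 5× c (aromatic, D2) → no; 1× C (D2) → no; 2× O (D1) → match; 2× N (D1) → match; 2× C (D3) → no; 1× N (D3) → no; 4× C (D1) → match.
Summing the matching environments: 2 + 2 + 4 = 8 matching atoms.

8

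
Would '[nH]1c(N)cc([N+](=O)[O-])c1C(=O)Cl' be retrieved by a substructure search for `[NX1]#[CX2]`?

No

The pattern [NX1]#[CX2] describes a nitrogen triple-bonded to a two-connected carbon — a nitrile.
The closest candidate here is a nitro group (-[N+](=O)[O-]), but there is no C#N triple bond. No other fragment satisfies the full query, so there is no match.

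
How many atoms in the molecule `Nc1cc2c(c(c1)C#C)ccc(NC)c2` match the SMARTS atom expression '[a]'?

10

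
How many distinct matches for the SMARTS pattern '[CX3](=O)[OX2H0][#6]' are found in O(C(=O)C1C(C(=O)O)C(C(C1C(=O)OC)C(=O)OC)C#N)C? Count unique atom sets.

3

[CX3](=O)[OX2H0][#6] is the SMARTS for an ester: a carbonyl carbon bonded to an oxygen that is itself bonded to carbon (no H on that O).
The molecule carries 3 separate instances of a methyl-ester group (-C(=O)OCH3) meeting every constraint; each maps to a distinct set of atoms, giving 3 matches.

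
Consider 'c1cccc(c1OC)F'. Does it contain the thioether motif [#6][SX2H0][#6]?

No

The pattern [#6][SX2H0][#6] describes an aliphatic sulfur bridging two carbons with no H on the sulfur — a thioether.
The closest candidate here is a methoxy ether (-OCH3), but the bridging atom is O, not S. No other fragment satisfies the full query, so there is no match.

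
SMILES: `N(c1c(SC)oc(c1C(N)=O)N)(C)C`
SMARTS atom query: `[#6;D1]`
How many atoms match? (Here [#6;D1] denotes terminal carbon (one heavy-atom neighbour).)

Check the 14 heavy atoms by environment: 1× o (aromatic, D2) → no; 4× c (aromatic, D3) → no; 2× N (D1) → no; 1× S (D2) → no; 3× C (D1) → match; 1× C (D3) → no; 1× O (D1) → no; 1× N (D3) → no.
That gives 3 matching atoms.

3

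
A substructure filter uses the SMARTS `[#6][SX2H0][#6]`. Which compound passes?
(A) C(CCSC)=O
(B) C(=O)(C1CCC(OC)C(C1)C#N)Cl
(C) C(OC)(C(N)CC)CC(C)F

A

[#6][SX2H0][#6] describes an aliphatic sulfur bridging two carbons with no H on the sulfur (a thioether).
(A) contains a methylthio ether (-SCH3), which satisfies every atom and bond constraint.
(B) has a methoxy ether (-OCH3) but the bridging atom is O, not S.
(C) has a methoxy ether (-OCH3) but the bridging atom is O, not S.
So the answer is (A).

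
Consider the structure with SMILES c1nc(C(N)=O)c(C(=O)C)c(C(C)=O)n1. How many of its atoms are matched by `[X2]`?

2

Check the 15 heavy atoms by environment: 2× n (aromatic, X2) → match; 4× c (aromatic, X3) → no; 3× C (X3) → no; 3× O (X1) → no; 2× C (X4) → no; 1× N (X3) → no.
That gives 2 matching atoms.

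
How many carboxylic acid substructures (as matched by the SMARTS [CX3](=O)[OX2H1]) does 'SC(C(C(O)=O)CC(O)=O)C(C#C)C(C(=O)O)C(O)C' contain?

3

[CX3](=O)[OX2H1] is the SMARTS for a carboxylic acid: an sp2 carbon double-bonded to O and single-bonded to an -OH oxygen.
The molecule carries 3 separate instances of a carboxylic acid group (-C(=O)OH) meeting every constraint; each maps to a distinct set of atoms, giving 3 matches.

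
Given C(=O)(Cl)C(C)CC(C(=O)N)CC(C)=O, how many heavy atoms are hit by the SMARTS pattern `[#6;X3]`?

3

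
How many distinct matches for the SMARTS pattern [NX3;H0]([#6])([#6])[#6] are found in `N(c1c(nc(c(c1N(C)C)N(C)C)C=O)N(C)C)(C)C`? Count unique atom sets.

4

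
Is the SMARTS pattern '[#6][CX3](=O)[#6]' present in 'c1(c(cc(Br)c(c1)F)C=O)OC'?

No

The pattern [#6][CX3](=O)[#6] describes a carbonyl carbon (no H) flanked by two carbons — a ketone.
The closest candidate here is an aldehyde (-CHO), but the carbonyl carbon has H1, so it is not flanked by two carbons. No other fragment satisfies the full query, so there is no match.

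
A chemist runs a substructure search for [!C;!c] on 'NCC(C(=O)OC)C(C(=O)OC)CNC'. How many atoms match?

6

The query [!C;!c] means: neither aliphatic nor aromatic carbon — same as [!#6].
Check the 15 heavy atoms by environment: 9× C → no; 2× N → match; 4× O → match.
Summing the matching environments: 2 + 4 = 6 matching atoms.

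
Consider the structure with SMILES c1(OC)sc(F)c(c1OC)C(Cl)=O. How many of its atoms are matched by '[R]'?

The query [R] means: R matches any atom that is part of a ring.
Check the 13 heavy atoms by environment: 1× s (aromatic, in 5-ring) → match; 4× c (aromatic, in 5-ring) → match; 3× O (acyclic) → no; 3× C (acyclic) → no; 1× F (acyclic) → no; 1× Cl (acyclic) → no.
Summing the matching environments: 1 + 4 = 5 matching atoms.

5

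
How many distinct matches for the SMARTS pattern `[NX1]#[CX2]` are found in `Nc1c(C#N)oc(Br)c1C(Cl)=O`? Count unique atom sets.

[NX1]#[CX2] is the SMARTS for a nitrile: a nitrogen triple-bonded to a two-connected carbon.
Exactly one fragment in the molecule meets all constraints, giving 1 match.

1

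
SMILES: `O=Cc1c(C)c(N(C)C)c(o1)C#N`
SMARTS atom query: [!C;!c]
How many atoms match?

The query [!C;!c] means: neither aliphatic nor aromatic carbon — same as [!#6].
Check the 13 heavy atoms by environment: 1× o (aromatic) → match; 4× c (aromatic) → no; 2× N → match; 5× C → no; 1× O → match.
Summing the matching environments: 1 + 2 + 1 = 4 matching atoms.

4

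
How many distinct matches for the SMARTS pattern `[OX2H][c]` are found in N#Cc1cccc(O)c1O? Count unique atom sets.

[OX2H][c] is the SMARTS for a phenol: a hydroxyl oxygen attached to an aromatic carbon.
The molecule carries 2 separate instances of a hydroxyl group (-OH) meeting every constraint; each maps to a distinct set of atoms, giving 2 matches.

2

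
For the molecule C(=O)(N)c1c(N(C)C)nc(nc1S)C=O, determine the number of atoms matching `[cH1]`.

0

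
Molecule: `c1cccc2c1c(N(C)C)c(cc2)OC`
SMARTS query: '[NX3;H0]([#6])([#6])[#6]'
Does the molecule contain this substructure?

The pattern [NX3;H0]([#6])([#6])[#6] describes a trivalent nitrogen with no H, bonded to three carbons — a tertiary amine.
The molecule carries a dimethylamino group (-N(CH3)2), whose atoms satisfy every constraint of the query, so the pattern matches.

Yes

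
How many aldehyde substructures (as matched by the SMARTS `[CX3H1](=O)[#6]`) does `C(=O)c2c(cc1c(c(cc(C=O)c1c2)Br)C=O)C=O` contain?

[CX3H1](=O)[#6] is the SMARTS for an aldehyde: an sp2 carbon with one H, double-bonded to O and single-bonded to carbon.
The molecule carries 4 separate instances of an aldehyde (-CHO) meeting every constraint; each maps to a distinct set of atoms, giving 4 matches.

4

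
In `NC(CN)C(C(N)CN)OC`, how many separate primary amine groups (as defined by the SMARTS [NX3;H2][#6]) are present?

4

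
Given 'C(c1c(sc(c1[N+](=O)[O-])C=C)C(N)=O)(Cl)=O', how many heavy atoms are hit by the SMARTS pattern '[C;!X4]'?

4

Check the 16 heavy atoms by environment: 1× s (aromatic, X2) → no; 4× c (aromatic, X3) → no; 1× N (charge +1, X3) → no; 1× O (charge -1, X1) → no; 3× O (X1) → no; 4× C (X3) → match; 1× N (X3) → no; 1× Cl (X1) → no.
That gives 4 matching atoms.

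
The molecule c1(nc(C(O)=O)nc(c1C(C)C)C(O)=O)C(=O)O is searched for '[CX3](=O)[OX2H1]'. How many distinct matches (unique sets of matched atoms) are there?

3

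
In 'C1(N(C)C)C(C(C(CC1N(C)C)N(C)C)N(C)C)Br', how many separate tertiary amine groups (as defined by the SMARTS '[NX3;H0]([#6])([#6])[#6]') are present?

4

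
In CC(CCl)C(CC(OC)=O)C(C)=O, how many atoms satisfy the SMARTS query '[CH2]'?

The query [CH2] means: aliphatic carbon with exactly two hydrogens.
Check the 13 heavy atoms by environment: 2× C (H2) → match; 2× C (H1) → no; 3× C (H3) → no; 2× C (H0) → no; 3× O (H0) → no; 1× Cl (H0) → no.
That gives 2 matching atoms.

2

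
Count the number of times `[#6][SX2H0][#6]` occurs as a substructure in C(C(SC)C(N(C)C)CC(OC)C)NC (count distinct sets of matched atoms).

1

[#6][SX2H0][#6] is the SMARTS for a thioether: an aliphatic sulfur bridging two carbons with no H on the sulfur.
Exactly one fragment in the molecule meets all constraints, giving 1 match.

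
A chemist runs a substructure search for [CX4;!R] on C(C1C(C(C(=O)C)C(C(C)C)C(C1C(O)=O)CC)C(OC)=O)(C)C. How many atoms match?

Check the 24 heavy atoms by environment: 6× C (X4, in 6-ring) → no; 3× C (X3, acyclic) → no; 3× O (X1, acyclic) → no; 10× C (X4, acyclic) → match; 2× O (X2, acyclic) → no.
That gives 10 matching atoms.

10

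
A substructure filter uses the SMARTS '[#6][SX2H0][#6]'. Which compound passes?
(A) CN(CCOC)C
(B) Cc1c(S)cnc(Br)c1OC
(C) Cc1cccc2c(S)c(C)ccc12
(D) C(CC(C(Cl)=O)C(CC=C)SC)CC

[#6][SX2H0][#6] describes an aliphatic sulfur bridging two carbons with no H on the sulfur (a thioether).
(A) has a methoxy ether (-OCH3) but the bridging atom is O, not S.
(B) has a thiol (-SH) but the sulfur has H1, not H0 bridging two carbons.
(C) has a thiol (-SH) but the sulfur has H1, not H0 bridging two carbons.
(D) contains a methylthio ether (-SCH3), which satisfies every atom and bond constraint.
So the answer is (D).

D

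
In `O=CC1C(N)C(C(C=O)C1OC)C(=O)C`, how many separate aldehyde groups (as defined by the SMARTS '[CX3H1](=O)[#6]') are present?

2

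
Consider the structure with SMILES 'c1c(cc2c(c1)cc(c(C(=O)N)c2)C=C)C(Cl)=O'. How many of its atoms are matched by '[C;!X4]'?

The query [C;!X4] means: aliphatic carbon that does not have four total connections.
Check the 18 heavy atoms by environment: 10× c (aromatic, X3) → no; 4× C (X3) → match; 2× O (X1) → no; 1× Cl (X1) → no; 1× N (X3) → no.
That gives 4 matching atoms.

4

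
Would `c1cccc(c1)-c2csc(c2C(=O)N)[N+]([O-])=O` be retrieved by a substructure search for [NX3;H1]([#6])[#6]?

No

The pattern [NX3;H1]([#6])[#6] describes a trivalent nitrogen with one H, bonded to two carbons — a secondary amine.
The closest candidate here is a primary amide (-C(=O)NH2), but the -C(=O)NH2 nitrogen has H2, not H1. No other fragment satisfies the full query, so there is no match.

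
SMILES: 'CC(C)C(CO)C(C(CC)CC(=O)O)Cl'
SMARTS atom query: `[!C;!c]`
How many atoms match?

4

The query [!C;!c] means: neither aliphatic nor aromatic carbon — same as [!#6].
Check the 15 heavy atoms by environment: 11× C → no; 3× O → match; 1× Cl → match.
Summing the matching environments: 3 + 1 = 4 matching atoms.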